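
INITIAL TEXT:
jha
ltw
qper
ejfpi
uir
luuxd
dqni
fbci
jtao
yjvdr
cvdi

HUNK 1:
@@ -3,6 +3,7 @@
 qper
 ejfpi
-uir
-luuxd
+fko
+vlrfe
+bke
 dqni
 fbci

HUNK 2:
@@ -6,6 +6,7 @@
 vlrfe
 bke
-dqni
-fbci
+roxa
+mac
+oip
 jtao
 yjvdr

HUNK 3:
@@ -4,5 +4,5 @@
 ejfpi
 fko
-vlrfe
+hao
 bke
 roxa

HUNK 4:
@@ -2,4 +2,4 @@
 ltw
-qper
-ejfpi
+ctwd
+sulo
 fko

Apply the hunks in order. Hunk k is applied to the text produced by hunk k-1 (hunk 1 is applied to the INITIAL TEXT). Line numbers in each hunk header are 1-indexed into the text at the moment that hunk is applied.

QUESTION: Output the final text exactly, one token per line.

Answer: jha
ltw
ctwd
sulo
fko
hao
bke
roxa
mac
oip
jtao
yjvdr
cvdi

Derivation:
Hunk 1: at line 3 remove [uir,luuxd] add [fko,vlrfe,bke] -> 12 lines: jha ltw qper ejfpi fko vlrfe bke dqni fbci jtao yjvdr cvdi
Hunk 2: at line 6 remove [dqni,fbci] add [roxa,mac,oip] -> 13 lines: jha ltw qper ejfpi fko vlrfe bke roxa mac oip jtao yjvdr cvdi
Hunk 3: at line 4 remove [vlrfe] add [hao] -> 13 lines: jha ltw qper ejfpi fko hao bke roxa mac oip jtao yjvdr cvdi
Hunk 4: at line 2 remove [qper,ejfpi] add [ctwd,sulo] -> 13 lines: jha ltw ctwd sulo fko hao bke roxa mac oip jtao yjvdr cvdi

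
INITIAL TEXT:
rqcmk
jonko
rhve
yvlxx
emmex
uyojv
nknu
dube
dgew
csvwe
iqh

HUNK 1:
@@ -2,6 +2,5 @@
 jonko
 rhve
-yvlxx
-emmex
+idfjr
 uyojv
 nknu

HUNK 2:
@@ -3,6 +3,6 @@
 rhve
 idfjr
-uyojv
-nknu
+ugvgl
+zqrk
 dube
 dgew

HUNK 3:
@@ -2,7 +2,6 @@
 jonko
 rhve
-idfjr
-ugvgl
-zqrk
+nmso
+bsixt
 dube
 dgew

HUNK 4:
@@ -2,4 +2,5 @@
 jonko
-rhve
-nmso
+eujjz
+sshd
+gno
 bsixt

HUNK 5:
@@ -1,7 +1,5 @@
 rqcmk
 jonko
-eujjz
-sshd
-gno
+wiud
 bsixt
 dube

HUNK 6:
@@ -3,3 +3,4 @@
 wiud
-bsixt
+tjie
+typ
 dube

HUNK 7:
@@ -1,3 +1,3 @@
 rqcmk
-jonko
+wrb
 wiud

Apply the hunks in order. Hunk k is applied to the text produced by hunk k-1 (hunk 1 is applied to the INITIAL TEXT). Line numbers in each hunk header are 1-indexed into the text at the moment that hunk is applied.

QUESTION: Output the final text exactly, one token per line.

Answer: rqcmk
wrb
wiud
tjie
typ
dube
dgew
csvwe
iqh

Derivation:
Hunk 1: at line 2 remove [yvlxx,emmex] add [idfjr] -> 10 lines: rqcmk jonko rhve idfjr uyojv nknu dube dgew csvwe iqh
Hunk 2: at line 3 remove [uyojv,nknu] add [ugvgl,zqrk] -> 10 lines: rqcmk jonko rhve idfjr ugvgl zqrk dube dgew csvwe iqh
Hunk 3: at line 2 remove [idfjr,ugvgl,zqrk] add [nmso,bsixt] -> 9 lines: rqcmk jonko rhve nmso bsixt dube dgew csvwe iqh
Hunk 4: at line 2 remove [rhve,nmso] add [eujjz,sshd,gno] -> 10 lines: rqcmk jonko eujjz sshd gno bsixt dube dgew csvwe iqh
Hunk 5: at line 1 remove [eujjz,sshd,gno] add [wiud] -> 8 lines: rqcmk jonko wiud bsixt dube dgew csvwe iqh
Hunk 6: at line 3 remove [bsixt] add [tjie,typ] -> 9 lines: rqcmk jonko wiud tjie typ dube dgew csvwe iqh
Hunk 7: at line 1 remove [jonko] add [wrb] -> 9 lines: rqcmk wrb wiud tjie typ dube dgew csvwe iqh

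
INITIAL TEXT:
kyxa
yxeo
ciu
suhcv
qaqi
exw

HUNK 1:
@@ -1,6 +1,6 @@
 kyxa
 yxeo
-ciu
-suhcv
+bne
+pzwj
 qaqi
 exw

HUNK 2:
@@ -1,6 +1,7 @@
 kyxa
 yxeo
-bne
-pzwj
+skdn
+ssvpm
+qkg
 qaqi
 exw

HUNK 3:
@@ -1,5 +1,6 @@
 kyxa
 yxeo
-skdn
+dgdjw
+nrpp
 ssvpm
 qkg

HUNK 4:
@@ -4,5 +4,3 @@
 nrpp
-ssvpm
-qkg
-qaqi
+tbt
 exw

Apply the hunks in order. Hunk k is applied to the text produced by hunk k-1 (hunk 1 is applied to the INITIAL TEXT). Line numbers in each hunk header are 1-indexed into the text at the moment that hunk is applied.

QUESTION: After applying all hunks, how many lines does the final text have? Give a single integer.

Hunk 1: at line 1 remove [ciu,suhcv] add [bne,pzwj] -> 6 lines: kyxa yxeo bne pzwj qaqi exw
Hunk 2: at line 1 remove [bne,pzwj] add [skdn,ssvpm,qkg] -> 7 lines: kyxa yxeo skdn ssvpm qkg qaqi exw
Hunk 3: at line 1 remove [skdn] add [dgdjw,nrpp] -> 8 lines: kyxa yxeo dgdjw nrpp ssvpm qkg qaqi exw
Hunk 4: at line 4 remove [ssvpm,qkg,qaqi] add [tbt] -> 6 lines: kyxa yxeo dgdjw nrpp tbt exw
Final line count: 6

Answer: 6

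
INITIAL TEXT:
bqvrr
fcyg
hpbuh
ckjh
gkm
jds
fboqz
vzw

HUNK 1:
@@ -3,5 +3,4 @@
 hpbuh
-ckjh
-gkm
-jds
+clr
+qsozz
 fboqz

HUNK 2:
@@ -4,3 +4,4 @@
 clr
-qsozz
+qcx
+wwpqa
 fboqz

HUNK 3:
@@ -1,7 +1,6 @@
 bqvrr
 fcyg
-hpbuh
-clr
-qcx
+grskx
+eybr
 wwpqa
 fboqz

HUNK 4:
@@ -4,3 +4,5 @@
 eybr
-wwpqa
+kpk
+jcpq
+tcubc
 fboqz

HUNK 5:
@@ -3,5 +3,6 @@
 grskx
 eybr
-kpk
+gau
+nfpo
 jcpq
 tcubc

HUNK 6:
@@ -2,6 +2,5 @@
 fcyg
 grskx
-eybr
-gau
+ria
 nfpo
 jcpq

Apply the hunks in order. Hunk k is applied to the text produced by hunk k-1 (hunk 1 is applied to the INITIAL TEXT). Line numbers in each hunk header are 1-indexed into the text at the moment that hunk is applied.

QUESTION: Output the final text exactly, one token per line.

Hunk 1: at line 3 remove [ckjh,gkm,jds] add [clr,qsozz] -> 7 lines: bqvrr fcyg hpbuh clr qsozz fboqz vzw
Hunk 2: at line 4 remove [qsozz] add [qcx,wwpqa] -> 8 lines: bqvrr fcyg hpbuh clr qcx wwpqa fboqz vzw
Hunk 3: at line 1 remove [hpbuh,clr,qcx] add [grskx,eybr] -> 7 lines: bqvrr fcyg grskx eybr wwpqa fboqz vzw
Hunk 4: at line 4 remove [wwpqa] add [kpk,jcpq,tcubc] -> 9 lines: bqvrr fcyg grskx eybr kpk jcpq tcubc fboqz vzw
Hunk 5: at line 3 remove [kpk] add [gau,nfpo] -> 10 lines: bqvrr fcyg grskx eybr gau nfpo jcpq tcubc fboqz vzw
Hunk 6: at line 2 remove [eybr,gau] add [ria] -> 9 lines: bqvrr fcyg grskx ria nfpo jcpq tcubc fboqz vzw

Answer: bqvrr
fcyg
grskx
ria
nfpo
jcpq
tcubc
fboqz
vzw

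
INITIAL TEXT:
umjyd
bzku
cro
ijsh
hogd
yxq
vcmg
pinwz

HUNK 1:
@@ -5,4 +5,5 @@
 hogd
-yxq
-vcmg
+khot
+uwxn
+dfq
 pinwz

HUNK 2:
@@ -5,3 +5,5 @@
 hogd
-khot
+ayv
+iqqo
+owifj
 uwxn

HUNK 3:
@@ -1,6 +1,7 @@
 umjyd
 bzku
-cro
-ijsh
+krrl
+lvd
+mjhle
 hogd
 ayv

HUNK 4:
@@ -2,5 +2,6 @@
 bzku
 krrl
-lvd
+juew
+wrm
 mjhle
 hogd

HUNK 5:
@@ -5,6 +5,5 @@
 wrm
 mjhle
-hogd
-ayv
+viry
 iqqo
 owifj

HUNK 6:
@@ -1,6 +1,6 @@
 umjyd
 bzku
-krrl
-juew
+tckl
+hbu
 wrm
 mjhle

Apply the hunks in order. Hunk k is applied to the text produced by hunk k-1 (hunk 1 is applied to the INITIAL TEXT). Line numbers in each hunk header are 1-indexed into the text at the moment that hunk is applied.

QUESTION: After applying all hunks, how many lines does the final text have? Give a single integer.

Answer: 12

Derivation:
Hunk 1: at line 5 remove [yxq,vcmg] add [khot,uwxn,dfq] -> 9 lines: umjyd bzku cro ijsh hogd khot uwxn dfq pinwz
Hunk 2: at line 5 remove [khot] add [ayv,iqqo,owifj] -> 11 lines: umjyd bzku cro ijsh hogd ayv iqqo owifj uwxn dfq pinwz
Hunk 3: at line 1 remove [cro,ijsh] add [krrl,lvd,mjhle] -> 12 lines: umjyd bzku krrl lvd mjhle hogd ayv iqqo owifj uwxn dfq pinwz
Hunk 4: at line 2 remove [lvd] add [juew,wrm] -> 13 lines: umjyd bzku krrl juew wrm mjhle hogd ayv iqqo owifj uwxn dfq pinwz
Hunk 5: at line 5 remove [hogd,ayv] add [viry] -> 12 lines: umjyd bzku krrl juew wrm mjhle viry iqqo owifj uwxn dfq pinwz
Hunk 6: at line 1 remove [krrl,juew] add [tckl,hbu] -> 12 lines: umjyd bzku tckl hbu wrm mjhle viry iqqo owifj uwxn dfq pinwz
Final line count: 12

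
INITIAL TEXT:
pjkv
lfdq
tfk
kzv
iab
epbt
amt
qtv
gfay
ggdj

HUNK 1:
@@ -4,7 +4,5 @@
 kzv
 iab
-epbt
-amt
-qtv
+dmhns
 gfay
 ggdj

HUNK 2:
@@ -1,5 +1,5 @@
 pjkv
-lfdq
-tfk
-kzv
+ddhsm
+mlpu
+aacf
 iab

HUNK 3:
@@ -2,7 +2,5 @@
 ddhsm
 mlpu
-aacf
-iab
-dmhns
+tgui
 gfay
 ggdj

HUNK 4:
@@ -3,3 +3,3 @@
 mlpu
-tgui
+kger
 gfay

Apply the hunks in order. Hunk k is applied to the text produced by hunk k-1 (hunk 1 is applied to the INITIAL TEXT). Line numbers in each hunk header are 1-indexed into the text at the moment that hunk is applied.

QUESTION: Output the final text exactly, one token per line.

Answer: pjkv
ddhsm
mlpu
kger
gfay
ggdj

Derivation:
Hunk 1: at line 4 remove [epbt,amt,qtv] add [dmhns] -> 8 lines: pjkv lfdq tfk kzv iab dmhns gfay ggdj
Hunk 2: at line 1 remove [lfdq,tfk,kzv] add [ddhsm,mlpu,aacf] -> 8 lines: pjkv ddhsm mlpu aacf iab dmhns gfay ggdj
Hunk 3: at line 2 remove [aacf,iab,dmhns] add [tgui] -> 6 lines: pjkv ddhsm mlpu tgui gfay ggdj
Hunk 4: at line 3 remove [tgui] add [kger] -> 6 lines: pjkv ddhsm mlpu kger gfay ggdj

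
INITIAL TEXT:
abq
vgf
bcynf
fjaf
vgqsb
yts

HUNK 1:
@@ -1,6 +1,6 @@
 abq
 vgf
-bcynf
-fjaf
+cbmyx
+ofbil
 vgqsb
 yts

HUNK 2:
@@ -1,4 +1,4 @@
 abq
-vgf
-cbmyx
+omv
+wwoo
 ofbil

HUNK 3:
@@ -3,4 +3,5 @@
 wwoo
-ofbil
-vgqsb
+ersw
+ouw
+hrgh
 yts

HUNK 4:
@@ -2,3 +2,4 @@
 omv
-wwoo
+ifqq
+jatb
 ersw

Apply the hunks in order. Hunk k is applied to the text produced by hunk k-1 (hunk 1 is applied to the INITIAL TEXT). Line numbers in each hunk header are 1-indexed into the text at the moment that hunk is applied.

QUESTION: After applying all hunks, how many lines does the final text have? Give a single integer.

Hunk 1: at line 1 remove [bcynf,fjaf] add [cbmyx,ofbil] -> 6 lines: abq vgf cbmyx ofbil vgqsb yts
Hunk 2: at line 1 remove [vgf,cbmyx] add [omv,wwoo] -> 6 lines: abq omv wwoo ofbil vgqsb yts
Hunk 3: at line 3 remove [ofbil,vgqsb] add [ersw,ouw,hrgh] -> 7 lines: abq omv wwoo ersw ouw hrgh yts
Hunk 4: at line 2 remove [wwoo] add [ifqq,jatb] -> 8 lines: abq omv ifqq jatb ersw ouw hrgh yts
Final line count: 8

Answer: 8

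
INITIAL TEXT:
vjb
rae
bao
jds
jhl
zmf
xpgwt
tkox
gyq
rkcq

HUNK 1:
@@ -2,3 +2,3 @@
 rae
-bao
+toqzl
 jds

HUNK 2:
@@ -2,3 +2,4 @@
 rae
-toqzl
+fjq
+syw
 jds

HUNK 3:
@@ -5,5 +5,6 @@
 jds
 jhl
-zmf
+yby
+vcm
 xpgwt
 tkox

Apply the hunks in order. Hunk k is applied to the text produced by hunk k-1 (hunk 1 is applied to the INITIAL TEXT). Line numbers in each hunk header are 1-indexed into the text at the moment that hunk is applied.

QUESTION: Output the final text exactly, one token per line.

Answer: vjb
rae
fjq
syw
jds
jhl
yby
vcm
xpgwt
tkox
gyq
rkcq

Derivation:
Hunk 1: at line 2 remove [bao] add [toqzl] -> 10 lines: vjb rae toqzl jds jhl zmf xpgwt tkox gyq rkcq
Hunk 2: at line 2 remove [toqzl] add [fjq,syw] -> 11 lines: vjb rae fjq syw jds jhl zmf xpgwt tkox gyq rkcq
Hunk 3: at line 5 remove [zmf] add [yby,vcm] -> 12 lines: vjb rae fjq syw jds jhl yby vcm xpgwt tkox gyq rkcq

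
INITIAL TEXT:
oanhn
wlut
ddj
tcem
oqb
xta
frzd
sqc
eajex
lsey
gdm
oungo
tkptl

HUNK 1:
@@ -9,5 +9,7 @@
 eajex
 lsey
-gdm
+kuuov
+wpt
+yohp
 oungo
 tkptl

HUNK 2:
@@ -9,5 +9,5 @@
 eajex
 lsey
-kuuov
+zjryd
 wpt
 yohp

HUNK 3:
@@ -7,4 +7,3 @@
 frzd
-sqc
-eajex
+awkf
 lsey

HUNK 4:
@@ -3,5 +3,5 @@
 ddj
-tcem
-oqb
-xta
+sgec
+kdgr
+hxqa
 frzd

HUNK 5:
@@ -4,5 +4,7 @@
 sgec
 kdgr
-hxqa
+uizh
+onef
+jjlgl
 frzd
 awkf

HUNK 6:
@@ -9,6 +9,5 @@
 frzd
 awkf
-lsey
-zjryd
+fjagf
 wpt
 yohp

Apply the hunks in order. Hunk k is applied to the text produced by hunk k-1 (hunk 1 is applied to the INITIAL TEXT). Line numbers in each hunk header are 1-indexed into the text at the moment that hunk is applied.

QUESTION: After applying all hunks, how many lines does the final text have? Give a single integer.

Answer: 15

Derivation:
Hunk 1: at line 9 remove [gdm] add [kuuov,wpt,yohp] -> 15 lines: oanhn wlut ddj tcem oqb xta frzd sqc eajex lsey kuuov wpt yohp oungo tkptl
Hunk 2: at line 9 remove [kuuov] add [zjryd] -> 15 lines: oanhn wlut ddj tcem oqb xta frzd sqc eajex lsey zjryd wpt yohp oungo tkptl
Hunk 3: at line 7 remove [sqc,eajex] add [awkf] -> 14 lines: oanhn wlut ddj tcem oqb xta frzd awkf lsey zjryd wpt yohp oungo tkptl
Hunk 4: at line 3 remove [tcem,oqb,xta] add [sgec,kdgr,hxqa] -> 14 lines: oanhn wlut ddj sgec kdgr hxqa frzd awkf lsey zjryd wpt yohp oungo tkptl
Hunk 5: at line 4 remove [hxqa] add [uizh,onef,jjlgl] -> 16 lines: oanhn wlut ddj sgec kdgr uizh onef jjlgl frzd awkf lsey zjryd wpt yohp oungo tkptl
Hunk 6: at line 9 remove [lsey,zjryd] add [fjagf] -> 15 lines: oanhn wlut ddj sgec kdgr uizh onef jjlgl frzd awkf fjagf wpt yohp oungo tkptl
Final line count: 15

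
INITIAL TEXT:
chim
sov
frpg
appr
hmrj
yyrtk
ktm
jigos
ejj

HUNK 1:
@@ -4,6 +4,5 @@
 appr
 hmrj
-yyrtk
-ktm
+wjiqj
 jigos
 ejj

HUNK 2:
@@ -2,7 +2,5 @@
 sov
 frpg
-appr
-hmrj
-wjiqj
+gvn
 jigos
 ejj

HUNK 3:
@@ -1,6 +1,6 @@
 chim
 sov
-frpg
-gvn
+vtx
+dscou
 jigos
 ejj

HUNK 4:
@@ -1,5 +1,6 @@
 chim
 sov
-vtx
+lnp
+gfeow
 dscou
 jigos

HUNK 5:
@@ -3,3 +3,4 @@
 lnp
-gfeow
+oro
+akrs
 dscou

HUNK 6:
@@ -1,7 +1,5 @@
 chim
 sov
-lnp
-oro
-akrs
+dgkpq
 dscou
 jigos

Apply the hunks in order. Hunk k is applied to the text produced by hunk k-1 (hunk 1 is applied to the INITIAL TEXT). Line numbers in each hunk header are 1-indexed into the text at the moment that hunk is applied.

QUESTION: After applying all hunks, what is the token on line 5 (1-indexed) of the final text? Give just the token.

Hunk 1: at line 4 remove [yyrtk,ktm] add [wjiqj] -> 8 lines: chim sov frpg appr hmrj wjiqj jigos ejj
Hunk 2: at line 2 remove [appr,hmrj,wjiqj] add [gvn] -> 6 lines: chim sov frpg gvn jigos ejj
Hunk 3: at line 1 remove [frpg,gvn] add [vtx,dscou] -> 6 lines: chim sov vtx dscou jigos ejj
Hunk 4: at line 1 remove [vtx] add [lnp,gfeow] -> 7 lines: chim sov lnp gfeow dscou jigos ejj
Hunk 5: at line 3 remove [gfeow] add [oro,akrs] -> 8 lines: chim sov lnp oro akrs dscou jigos ejj
Hunk 6: at line 1 remove [lnp,oro,akrs] add [dgkpq] -> 6 lines: chim sov dgkpq dscou jigos ejj
Final line 5: jigos

Answer: jigos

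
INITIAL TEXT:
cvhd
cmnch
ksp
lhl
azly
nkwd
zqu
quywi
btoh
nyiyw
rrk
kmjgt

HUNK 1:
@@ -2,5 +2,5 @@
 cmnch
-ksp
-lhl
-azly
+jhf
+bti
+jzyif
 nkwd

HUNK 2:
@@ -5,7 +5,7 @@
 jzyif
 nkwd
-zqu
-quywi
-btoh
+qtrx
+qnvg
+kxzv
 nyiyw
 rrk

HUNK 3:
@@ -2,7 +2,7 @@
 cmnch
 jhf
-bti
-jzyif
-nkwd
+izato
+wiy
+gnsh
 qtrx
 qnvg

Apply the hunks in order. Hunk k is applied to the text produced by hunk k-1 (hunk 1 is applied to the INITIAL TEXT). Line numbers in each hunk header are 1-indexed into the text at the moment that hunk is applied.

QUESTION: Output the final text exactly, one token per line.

Answer: cvhd
cmnch
jhf
izato
wiy
gnsh
qtrx
qnvg
kxzv
nyiyw
rrk
kmjgt

Derivation:
Hunk 1: at line 2 remove [ksp,lhl,azly] add [jhf,bti,jzyif] -> 12 lines: cvhd cmnch jhf bti jzyif nkwd zqu quywi btoh nyiyw rrk kmjgt
Hunk 2: at line 5 remove [zqu,quywi,btoh] add [qtrx,qnvg,kxzv] -> 12 lines: cvhd cmnch jhf bti jzyif nkwd qtrx qnvg kxzv nyiyw rrk kmjgt
Hunk 3: at line 2 remove [bti,jzyif,nkwd] add [izato,wiy,gnsh] -> 12 lines: cvhd cmnch jhf izato wiy gnsh qtrx qnvg kxzv nyiyw rrk kmjgt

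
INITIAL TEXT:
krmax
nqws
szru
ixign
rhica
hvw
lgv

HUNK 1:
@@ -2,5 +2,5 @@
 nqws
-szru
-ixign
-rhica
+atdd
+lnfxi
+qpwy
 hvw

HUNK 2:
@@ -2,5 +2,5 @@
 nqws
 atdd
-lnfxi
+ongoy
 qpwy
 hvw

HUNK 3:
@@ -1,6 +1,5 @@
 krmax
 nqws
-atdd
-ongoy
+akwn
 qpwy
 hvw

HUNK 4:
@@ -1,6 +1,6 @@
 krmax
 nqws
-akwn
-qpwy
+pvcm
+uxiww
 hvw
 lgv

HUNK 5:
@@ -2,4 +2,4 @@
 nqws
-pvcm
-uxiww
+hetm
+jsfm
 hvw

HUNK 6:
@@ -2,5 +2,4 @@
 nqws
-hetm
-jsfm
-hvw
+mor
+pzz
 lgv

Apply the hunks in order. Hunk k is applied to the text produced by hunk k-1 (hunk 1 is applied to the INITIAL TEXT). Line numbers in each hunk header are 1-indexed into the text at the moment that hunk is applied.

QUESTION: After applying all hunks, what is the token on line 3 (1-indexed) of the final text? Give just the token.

Answer: mor

Derivation:
Hunk 1: at line 2 remove [szru,ixign,rhica] add [atdd,lnfxi,qpwy] -> 7 lines: krmax nqws atdd lnfxi qpwy hvw lgv
Hunk 2: at line 2 remove [lnfxi] add [ongoy] -> 7 lines: krmax nqws atdd ongoy qpwy hvw lgv
Hunk 3: at line 1 remove [atdd,ongoy] add [akwn] -> 6 lines: krmax nqws akwn qpwy hvw lgv
Hunk 4: at line 1 remove [akwn,qpwy] add [pvcm,uxiww] -> 6 lines: krmax nqws pvcm uxiww hvw lgv
Hunk 5: at line 2 remove [pvcm,uxiww] add [hetm,jsfm] -> 6 lines: krmax nqws hetm jsfm hvw lgv
Hunk 6: at line 2 remove [hetm,jsfm,hvw] add [mor,pzz] -> 5 lines: krmax nqws mor pzz lgv
Final line 3: mor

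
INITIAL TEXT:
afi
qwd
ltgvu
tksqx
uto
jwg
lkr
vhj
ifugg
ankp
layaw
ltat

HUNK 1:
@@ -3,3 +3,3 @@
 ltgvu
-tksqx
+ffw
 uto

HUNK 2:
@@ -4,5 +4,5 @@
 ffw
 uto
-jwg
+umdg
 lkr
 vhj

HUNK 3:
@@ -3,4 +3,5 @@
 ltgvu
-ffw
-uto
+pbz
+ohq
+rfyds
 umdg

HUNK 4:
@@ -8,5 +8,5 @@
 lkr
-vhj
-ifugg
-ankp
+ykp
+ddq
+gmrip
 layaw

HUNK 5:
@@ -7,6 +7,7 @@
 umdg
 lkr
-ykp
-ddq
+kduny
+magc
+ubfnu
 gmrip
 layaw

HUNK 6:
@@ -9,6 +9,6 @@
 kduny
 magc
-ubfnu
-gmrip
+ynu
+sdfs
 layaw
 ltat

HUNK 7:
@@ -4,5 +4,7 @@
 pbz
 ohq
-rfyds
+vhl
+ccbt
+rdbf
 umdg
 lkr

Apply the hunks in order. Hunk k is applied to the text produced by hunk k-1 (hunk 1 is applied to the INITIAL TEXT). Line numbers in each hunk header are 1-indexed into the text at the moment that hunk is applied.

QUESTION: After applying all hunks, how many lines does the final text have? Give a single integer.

Hunk 1: at line 3 remove [tksqx] add [ffw] -> 12 lines: afi qwd ltgvu ffw uto jwg lkr vhj ifugg ankp layaw ltat
Hunk 2: at line 4 remove [jwg] add [umdg] -> 12 lines: afi qwd ltgvu ffw uto umdg lkr vhj ifugg ankp layaw ltat
Hunk 3: at line 3 remove [ffw,uto] add [pbz,ohq,rfyds] -> 13 lines: afi qwd ltgvu pbz ohq rfyds umdg lkr vhj ifugg ankp layaw ltat
Hunk 4: at line 8 remove [vhj,ifugg,ankp] add [ykp,ddq,gmrip] -> 13 lines: afi qwd ltgvu pbz ohq rfyds umdg lkr ykp ddq gmrip layaw ltat
Hunk 5: at line 7 remove [ykp,ddq] add [kduny,magc,ubfnu] -> 14 lines: afi qwd ltgvu pbz ohq rfyds umdg lkr kduny magc ubfnu gmrip layaw ltat
Hunk 6: at line 9 remove [ubfnu,gmrip] add [ynu,sdfs] -> 14 lines: afi qwd ltgvu pbz ohq rfyds umdg lkr kduny magc ynu sdfs layaw ltat
Hunk 7: at line 4 remove [rfyds] add [vhl,ccbt,rdbf] -> 16 lines: afi qwd ltgvu pbz ohq vhl ccbt rdbf umdg lkr kduny magc ynu sdfs layaw ltat
Final line count: 16

Answer: 16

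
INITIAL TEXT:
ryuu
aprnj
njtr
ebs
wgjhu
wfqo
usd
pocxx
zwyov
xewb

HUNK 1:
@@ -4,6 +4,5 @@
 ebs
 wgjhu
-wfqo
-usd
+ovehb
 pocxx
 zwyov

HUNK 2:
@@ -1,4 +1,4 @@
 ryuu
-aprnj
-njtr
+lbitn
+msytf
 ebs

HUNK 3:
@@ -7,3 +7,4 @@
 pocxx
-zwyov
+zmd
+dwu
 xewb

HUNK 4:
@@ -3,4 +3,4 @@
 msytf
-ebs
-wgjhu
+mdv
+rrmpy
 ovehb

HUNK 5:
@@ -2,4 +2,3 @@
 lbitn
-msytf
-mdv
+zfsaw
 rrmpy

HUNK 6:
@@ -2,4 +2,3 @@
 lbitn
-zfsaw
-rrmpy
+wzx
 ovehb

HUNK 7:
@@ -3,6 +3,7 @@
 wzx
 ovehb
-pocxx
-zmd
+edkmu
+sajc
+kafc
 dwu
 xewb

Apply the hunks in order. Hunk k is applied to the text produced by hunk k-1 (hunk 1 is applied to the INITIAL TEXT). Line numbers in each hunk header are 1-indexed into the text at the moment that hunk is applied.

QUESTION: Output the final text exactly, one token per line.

Hunk 1: at line 4 remove [wfqo,usd] add [ovehb] -> 9 lines: ryuu aprnj njtr ebs wgjhu ovehb pocxx zwyov xewb
Hunk 2: at line 1 remove [aprnj,njtr] add [lbitn,msytf] -> 9 lines: ryuu lbitn msytf ebs wgjhu ovehb pocxx zwyov xewb
Hunk 3: at line 7 remove [zwyov] add [zmd,dwu] -> 10 lines: ryuu lbitn msytf ebs wgjhu ovehb pocxx zmd dwu xewb
Hunk 4: at line 3 remove [ebs,wgjhu] add [mdv,rrmpy] -> 10 lines: ryuu lbitn msytf mdv rrmpy ovehb pocxx zmd dwu xewb
Hunk 5: at line 2 remove [msytf,mdv] add [zfsaw] -> 9 lines: ryuu lbitn zfsaw rrmpy ovehb pocxx zmd dwu xewb
Hunk 6: at line 2 remove [zfsaw,rrmpy] add [wzx] -> 8 lines: ryuu lbitn wzx ovehb pocxx zmd dwu xewb
Hunk 7: at line 3 remove [pocxx,zmd] add [edkmu,sajc,kafc] -> 9 lines: ryuu lbitn wzx ovehb edkmu sajc kafc dwu xewb

Answer: ryuu
lbitn
wzx
ovehb
edkmu
sajc
kafc
dwu
xewb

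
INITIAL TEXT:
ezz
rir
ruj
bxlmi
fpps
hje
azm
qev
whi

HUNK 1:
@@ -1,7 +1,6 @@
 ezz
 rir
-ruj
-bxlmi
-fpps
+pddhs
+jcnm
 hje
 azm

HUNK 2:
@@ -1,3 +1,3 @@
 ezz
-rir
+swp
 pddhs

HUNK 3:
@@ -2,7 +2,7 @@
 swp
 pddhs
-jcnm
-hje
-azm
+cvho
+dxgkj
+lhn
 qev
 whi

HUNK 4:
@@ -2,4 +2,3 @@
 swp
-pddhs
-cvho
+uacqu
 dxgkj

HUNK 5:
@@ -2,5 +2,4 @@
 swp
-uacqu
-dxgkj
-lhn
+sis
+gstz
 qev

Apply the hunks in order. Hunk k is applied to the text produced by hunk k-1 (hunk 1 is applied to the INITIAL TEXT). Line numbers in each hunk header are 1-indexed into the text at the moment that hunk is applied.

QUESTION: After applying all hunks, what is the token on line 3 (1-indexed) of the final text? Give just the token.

Answer: sis

Derivation:
Hunk 1: at line 1 remove [ruj,bxlmi,fpps] add [pddhs,jcnm] -> 8 lines: ezz rir pddhs jcnm hje azm qev whi
Hunk 2: at line 1 remove [rir] add [swp] -> 8 lines: ezz swp pddhs jcnm hje azm qev whi
Hunk 3: at line 2 remove [jcnm,hje,azm] add [cvho,dxgkj,lhn] -> 8 lines: ezz swp pddhs cvho dxgkj lhn qev whi
Hunk 4: at line 2 remove [pddhs,cvho] add [uacqu] -> 7 lines: ezz swp uacqu dxgkj lhn qev whi
Hunk 5: at line 2 remove [uacqu,dxgkj,lhn] add [sis,gstz] -> 6 lines: ezz swp sis gstz qev whi
Final line 3: sis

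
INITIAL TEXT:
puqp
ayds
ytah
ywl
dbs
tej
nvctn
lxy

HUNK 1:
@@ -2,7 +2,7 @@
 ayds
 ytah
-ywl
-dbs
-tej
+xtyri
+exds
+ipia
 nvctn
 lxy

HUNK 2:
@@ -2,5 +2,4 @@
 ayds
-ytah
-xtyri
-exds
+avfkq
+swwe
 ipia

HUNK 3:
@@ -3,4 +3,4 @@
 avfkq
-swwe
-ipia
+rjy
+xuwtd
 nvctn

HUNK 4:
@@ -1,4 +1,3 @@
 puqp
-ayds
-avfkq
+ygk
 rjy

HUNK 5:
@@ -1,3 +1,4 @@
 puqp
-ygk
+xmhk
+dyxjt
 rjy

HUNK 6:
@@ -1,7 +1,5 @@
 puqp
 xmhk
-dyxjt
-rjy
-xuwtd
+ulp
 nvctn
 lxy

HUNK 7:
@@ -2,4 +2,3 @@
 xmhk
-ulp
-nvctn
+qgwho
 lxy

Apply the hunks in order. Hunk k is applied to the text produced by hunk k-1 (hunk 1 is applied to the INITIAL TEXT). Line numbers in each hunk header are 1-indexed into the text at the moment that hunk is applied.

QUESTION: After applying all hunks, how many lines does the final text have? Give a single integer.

Hunk 1: at line 2 remove [ywl,dbs,tej] add [xtyri,exds,ipia] -> 8 lines: puqp ayds ytah xtyri exds ipia nvctn lxy
Hunk 2: at line 2 remove [ytah,xtyri,exds] add [avfkq,swwe] -> 7 lines: puqp ayds avfkq swwe ipia nvctn lxy
Hunk 3: at line 3 remove [swwe,ipia] add [rjy,xuwtd] -> 7 lines: puqp ayds avfkq rjy xuwtd nvctn lxy
Hunk 4: at line 1 remove [ayds,avfkq] add [ygk] -> 6 lines: puqp ygk rjy xuwtd nvctn lxy
Hunk 5: at line 1 remove [ygk] add [xmhk,dyxjt] -> 7 lines: puqp xmhk dyxjt rjy xuwtd nvctn lxy
Hunk 6: at line 1 remove [dyxjt,rjy,xuwtd] add [ulp] -> 5 lines: puqp xmhk ulp nvctn lxy
Hunk 7: at line 2 remove [ulp,nvctn] add [qgwho] -> 4 lines: puqp xmhk qgwho lxy
Final line count: 4

Answer: 4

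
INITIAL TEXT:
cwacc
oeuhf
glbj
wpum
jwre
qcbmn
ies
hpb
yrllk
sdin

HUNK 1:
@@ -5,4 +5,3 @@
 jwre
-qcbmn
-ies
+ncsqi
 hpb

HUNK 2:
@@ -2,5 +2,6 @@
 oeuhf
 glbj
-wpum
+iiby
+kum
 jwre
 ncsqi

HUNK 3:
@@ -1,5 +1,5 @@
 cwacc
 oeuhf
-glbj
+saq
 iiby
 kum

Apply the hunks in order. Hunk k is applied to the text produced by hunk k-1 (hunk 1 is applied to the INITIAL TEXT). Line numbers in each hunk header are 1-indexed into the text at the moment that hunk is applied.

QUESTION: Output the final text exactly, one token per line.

Answer: cwacc
oeuhf
saq
iiby
kum
jwre
ncsqi
hpb
yrllk
sdin

Derivation:
Hunk 1: at line 5 remove [qcbmn,ies] add [ncsqi] -> 9 lines: cwacc oeuhf glbj wpum jwre ncsqi hpb yrllk sdin
Hunk 2: at line 2 remove [wpum] add [iiby,kum] -> 10 lines: cwacc oeuhf glbj iiby kum jwre ncsqi hpb yrllk sdin
Hunk 3: at line 1 remove [glbj] add [saq] -> 10 lines: cwacc oeuhf saq iiby kum jwre ncsqi hpb yrllk sdin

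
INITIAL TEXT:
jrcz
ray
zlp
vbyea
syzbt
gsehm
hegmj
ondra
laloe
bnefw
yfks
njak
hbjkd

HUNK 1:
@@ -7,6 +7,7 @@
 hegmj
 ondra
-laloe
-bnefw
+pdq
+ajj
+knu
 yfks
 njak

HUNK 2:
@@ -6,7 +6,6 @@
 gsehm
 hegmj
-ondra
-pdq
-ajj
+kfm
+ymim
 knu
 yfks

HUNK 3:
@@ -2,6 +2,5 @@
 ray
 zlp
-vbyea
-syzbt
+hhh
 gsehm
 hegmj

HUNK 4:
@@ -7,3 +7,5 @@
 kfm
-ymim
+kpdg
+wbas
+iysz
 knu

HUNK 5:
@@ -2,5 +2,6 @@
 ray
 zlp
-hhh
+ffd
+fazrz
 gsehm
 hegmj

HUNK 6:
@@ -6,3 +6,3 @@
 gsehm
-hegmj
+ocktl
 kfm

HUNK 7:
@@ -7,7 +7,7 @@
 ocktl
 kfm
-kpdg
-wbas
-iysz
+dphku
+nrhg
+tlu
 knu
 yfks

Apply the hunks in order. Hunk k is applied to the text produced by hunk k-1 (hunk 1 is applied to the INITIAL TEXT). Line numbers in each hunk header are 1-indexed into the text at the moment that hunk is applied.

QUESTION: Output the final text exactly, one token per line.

Hunk 1: at line 7 remove [laloe,bnefw] add [pdq,ajj,knu] -> 14 lines: jrcz ray zlp vbyea syzbt gsehm hegmj ondra pdq ajj knu yfks njak hbjkd
Hunk 2: at line 6 remove [ondra,pdq,ajj] add [kfm,ymim] -> 13 lines: jrcz ray zlp vbyea syzbt gsehm hegmj kfm ymim knu yfks njak hbjkd
Hunk 3: at line 2 remove [vbyea,syzbt] add [hhh] -> 12 lines: jrcz ray zlp hhh gsehm hegmj kfm ymim knu yfks njak hbjkd
Hunk 4: at line 7 remove [ymim] add [kpdg,wbas,iysz] -> 14 lines: jrcz ray zlp hhh gsehm hegmj kfm kpdg wbas iysz knu yfks njak hbjkd
Hunk 5: at line 2 remove [hhh] add [ffd,fazrz] -> 15 lines: jrcz ray zlp ffd fazrz gsehm hegmj kfm kpdg wbas iysz knu yfks njak hbjkd
Hunk 6: at line 6 remove [hegmj] add [ocktl] -> 15 lines: jrcz ray zlp ffd fazrz gsehm ocktl kfm kpdg wbas iysz knu yfks njak hbjkd
Hunk 7: at line 7 remove [kpdg,wbas,iysz] add [dphku,nrhg,tlu] -> 15 lines: jrcz ray zlp ffd fazrz gsehm ocktl kfm dphku nrhg tlu knu yfks njak hbjkd

Answer: jrcz
ray
zlp
ffd
fazrz
gsehm
ocktl
kfm
dphku
nrhg
tlu
knu
yfks
njak
hbjkd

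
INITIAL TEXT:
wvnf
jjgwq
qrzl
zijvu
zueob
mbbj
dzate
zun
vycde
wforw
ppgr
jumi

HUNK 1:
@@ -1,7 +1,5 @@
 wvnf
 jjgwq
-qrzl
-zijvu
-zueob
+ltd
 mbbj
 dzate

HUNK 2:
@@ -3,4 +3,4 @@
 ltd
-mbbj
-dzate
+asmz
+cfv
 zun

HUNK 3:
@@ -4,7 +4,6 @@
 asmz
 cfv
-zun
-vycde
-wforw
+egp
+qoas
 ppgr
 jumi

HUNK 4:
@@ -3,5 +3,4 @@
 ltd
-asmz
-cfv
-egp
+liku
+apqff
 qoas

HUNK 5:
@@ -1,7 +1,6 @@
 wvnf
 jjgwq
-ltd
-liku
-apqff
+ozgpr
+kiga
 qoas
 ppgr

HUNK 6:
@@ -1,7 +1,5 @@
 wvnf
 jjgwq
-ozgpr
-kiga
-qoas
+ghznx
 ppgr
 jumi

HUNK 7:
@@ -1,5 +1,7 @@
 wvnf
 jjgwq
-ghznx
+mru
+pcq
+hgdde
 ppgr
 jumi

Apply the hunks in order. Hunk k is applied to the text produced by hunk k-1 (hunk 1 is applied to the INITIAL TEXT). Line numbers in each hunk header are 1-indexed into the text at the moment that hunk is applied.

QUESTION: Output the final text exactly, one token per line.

Hunk 1: at line 1 remove [qrzl,zijvu,zueob] add [ltd] -> 10 lines: wvnf jjgwq ltd mbbj dzate zun vycde wforw ppgr jumi
Hunk 2: at line 3 remove [mbbj,dzate] add [asmz,cfv] -> 10 lines: wvnf jjgwq ltd asmz cfv zun vycde wforw ppgr jumi
Hunk 3: at line 4 remove [zun,vycde,wforw] add [egp,qoas] -> 9 lines: wvnf jjgwq ltd asmz cfv egp qoas ppgr jumi
Hunk 4: at line 3 remove [asmz,cfv,egp] add [liku,apqff] -> 8 lines: wvnf jjgwq ltd liku apqff qoas ppgr jumi
Hunk 5: at line 1 remove [ltd,liku,apqff] add [ozgpr,kiga] -> 7 lines: wvnf jjgwq ozgpr kiga qoas ppgr jumi
Hunk 6: at line 1 remove [ozgpr,kiga,qoas] add [ghznx] -> 5 lines: wvnf jjgwq ghznx ppgr jumi
Hunk 7: at line 1 remove [ghznx] add [mru,pcq,hgdde] -> 7 lines: wvnf jjgwq mru pcq hgdde ppgr jumi

Answer: wvnf
jjgwq
mru
pcq
hgdde
ppgr
jumi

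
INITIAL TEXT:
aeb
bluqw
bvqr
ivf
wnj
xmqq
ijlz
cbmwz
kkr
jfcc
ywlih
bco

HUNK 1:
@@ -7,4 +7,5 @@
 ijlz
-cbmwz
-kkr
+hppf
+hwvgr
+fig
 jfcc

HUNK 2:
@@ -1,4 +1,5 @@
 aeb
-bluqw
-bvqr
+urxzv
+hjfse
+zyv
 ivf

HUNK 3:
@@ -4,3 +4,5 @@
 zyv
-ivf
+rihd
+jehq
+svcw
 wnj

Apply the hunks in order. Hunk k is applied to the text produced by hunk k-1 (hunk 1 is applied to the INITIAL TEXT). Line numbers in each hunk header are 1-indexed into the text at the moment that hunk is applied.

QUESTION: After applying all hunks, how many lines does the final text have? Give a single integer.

Hunk 1: at line 7 remove [cbmwz,kkr] add [hppf,hwvgr,fig] -> 13 lines: aeb bluqw bvqr ivf wnj xmqq ijlz hppf hwvgr fig jfcc ywlih bco
Hunk 2: at line 1 remove [bluqw,bvqr] add [urxzv,hjfse,zyv] -> 14 lines: aeb urxzv hjfse zyv ivf wnj xmqq ijlz hppf hwvgr fig jfcc ywlih bco
Hunk 3: at line 4 remove [ivf] add [rihd,jehq,svcw] -> 16 lines: aeb urxzv hjfse zyv rihd jehq svcw wnj xmqq ijlz hppf hwvgr fig jfcc ywlih bco
Final line count: 16

Answer: 16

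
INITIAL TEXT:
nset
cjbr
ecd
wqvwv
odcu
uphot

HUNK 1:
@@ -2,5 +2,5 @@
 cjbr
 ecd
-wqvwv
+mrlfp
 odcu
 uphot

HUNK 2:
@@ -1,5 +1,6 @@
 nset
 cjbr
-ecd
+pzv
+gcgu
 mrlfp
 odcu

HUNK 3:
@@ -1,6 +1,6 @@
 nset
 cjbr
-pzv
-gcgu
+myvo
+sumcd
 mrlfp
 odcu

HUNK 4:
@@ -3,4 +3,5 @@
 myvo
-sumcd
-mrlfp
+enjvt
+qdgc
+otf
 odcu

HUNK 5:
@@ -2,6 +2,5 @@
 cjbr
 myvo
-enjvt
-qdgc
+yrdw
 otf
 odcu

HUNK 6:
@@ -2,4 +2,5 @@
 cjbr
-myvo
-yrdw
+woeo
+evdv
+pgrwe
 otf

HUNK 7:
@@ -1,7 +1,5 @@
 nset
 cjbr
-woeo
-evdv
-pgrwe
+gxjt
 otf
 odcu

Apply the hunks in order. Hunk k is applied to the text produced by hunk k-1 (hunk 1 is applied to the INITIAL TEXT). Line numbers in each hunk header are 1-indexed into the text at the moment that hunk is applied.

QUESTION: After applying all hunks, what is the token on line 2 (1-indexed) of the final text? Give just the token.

Hunk 1: at line 2 remove [wqvwv] add [mrlfp] -> 6 lines: nset cjbr ecd mrlfp odcu uphot
Hunk 2: at line 1 remove [ecd] add [pzv,gcgu] -> 7 lines: nset cjbr pzv gcgu mrlfp odcu uphot
Hunk 3: at line 1 remove [pzv,gcgu] add [myvo,sumcd] -> 7 lines: nset cjbr myvo sumcd mrlfp odcu uphot
Hunk 4: at line 3 remove [sumcd,mrlfp] add [enjvt,qdgc,otf] -> 8 lines: nset cjbr myvo enjvt qdgc otf odcu uphot
Hunk 5: at line 2 remove [enjvt,qdgc] add [yrdw] -> 7 lines: nset cjbr myvo yrdw otf odcu uphot
Hunk 6: at line 2 remove [myvo,yrdw] add [woeo,evdv,pgrwe] -> 8 lines: nset cjbr woeo evdv pgrwe otf odcu uphot
Hunk 7: at line 1 remove [woeo,evdv,pgrwe] add [gxjt] -> 6 lines: nset cjbr gxjt otf odcu uphot
Final line 2: cjbr

Answer: cjbr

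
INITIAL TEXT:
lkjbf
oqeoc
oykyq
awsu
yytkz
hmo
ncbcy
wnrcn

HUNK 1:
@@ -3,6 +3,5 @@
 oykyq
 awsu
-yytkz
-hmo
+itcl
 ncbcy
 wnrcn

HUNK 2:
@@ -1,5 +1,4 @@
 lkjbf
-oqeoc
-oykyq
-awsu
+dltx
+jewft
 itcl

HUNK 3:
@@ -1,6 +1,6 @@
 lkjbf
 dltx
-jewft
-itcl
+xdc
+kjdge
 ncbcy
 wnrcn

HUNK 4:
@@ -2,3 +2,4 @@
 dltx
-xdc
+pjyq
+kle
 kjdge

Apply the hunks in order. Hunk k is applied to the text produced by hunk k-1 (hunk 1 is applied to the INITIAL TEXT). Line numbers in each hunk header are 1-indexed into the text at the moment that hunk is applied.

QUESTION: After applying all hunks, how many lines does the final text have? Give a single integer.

Hunk 1: at line 3 remove [yytkz,hmo] add [itcl] -> 7 lines: lkjbf oqeoc oykyq awsu itcl ncbcy wnrcn
Hunk 2: at line 1 remove [oqeoc,oykyq,awsu] add [dltx,jewft] -> 6 lines: lkjbf dltx jewft itcl ncbcy wnrcn
Hunk 3: at line 1 remove [jewft,itcl] add [xdc,kjdge] -> 6 lines: lkjbf dltx xdc kjdge ncbcy wnrcn
Hunk 4: at line 2 remove [xdc] add [pjyq,kle] -> 7 lines: lkjbf dltx pjyq kle kjdge ncbcy wnrcn
Final line count: 7

Answer: 7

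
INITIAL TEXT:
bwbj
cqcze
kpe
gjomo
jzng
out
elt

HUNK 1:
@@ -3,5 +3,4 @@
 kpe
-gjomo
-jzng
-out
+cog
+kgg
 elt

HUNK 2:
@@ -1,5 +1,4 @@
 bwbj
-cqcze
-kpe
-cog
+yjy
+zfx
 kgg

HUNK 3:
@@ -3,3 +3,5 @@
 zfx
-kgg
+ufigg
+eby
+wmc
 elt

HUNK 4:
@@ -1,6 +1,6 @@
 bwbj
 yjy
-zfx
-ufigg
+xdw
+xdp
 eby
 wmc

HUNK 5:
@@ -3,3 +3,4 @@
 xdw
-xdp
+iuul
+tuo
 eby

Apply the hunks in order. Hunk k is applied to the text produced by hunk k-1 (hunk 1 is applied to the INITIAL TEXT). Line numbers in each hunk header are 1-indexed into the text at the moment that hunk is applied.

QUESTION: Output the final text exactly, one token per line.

Hunk 1: at line 3 remove [gjomo,jzng,out] add [cog,kgg] -> 6 lines: bwbj cqcze kpe cog kgg elt
Hunk 2: at line 1 remove [cqcze,kpe,cog] add [yjy,zfx] -> 5 lines: bwbj yjy zfx kgg elt
Hunk 3: at line 3 remove [kgg] add [ufigg,eby,wmc] -> 7 lines: bwbj yjy zfx ufigg eby wmc elt
Hunk 4: at line 1 remove [zfx,ufigg] add [xdw,xdp] -> 7 lines: bwbj yjy xdw xdp eby wmc elt
Hunk 5: at line 3 remove [xdp] add [iuul,tuo] -> 8 lines: bwbj yjy xdw iuul tuo eby wmc elt

Answer: bwbj
yjy
xdw
iuul
tuo
eby
wmc
elt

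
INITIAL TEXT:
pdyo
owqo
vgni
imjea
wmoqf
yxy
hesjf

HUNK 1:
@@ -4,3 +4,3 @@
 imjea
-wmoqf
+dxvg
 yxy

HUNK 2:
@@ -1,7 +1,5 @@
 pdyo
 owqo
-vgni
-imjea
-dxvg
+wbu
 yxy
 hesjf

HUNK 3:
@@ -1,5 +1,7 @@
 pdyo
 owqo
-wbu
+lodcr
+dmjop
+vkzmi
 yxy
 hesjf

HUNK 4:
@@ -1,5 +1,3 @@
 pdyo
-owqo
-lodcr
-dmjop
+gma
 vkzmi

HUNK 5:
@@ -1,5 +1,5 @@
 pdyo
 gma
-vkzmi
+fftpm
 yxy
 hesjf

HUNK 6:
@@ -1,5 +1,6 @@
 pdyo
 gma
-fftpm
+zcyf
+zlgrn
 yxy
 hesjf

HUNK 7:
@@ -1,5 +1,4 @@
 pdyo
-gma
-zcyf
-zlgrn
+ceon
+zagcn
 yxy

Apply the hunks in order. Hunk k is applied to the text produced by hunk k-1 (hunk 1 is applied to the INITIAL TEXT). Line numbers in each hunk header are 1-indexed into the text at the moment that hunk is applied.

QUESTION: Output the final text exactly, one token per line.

Hunk 1: at line 4 remove [wmoqf] add [dxvg] -> 7 lines: pdyo owqo vgni imjea dxvg yxy hesjf
Hunk 2: at line 1 remove [vgni,imjea,dxvg] add [wbu] -> 5 lines: pdyo owqo wbu yxy hesjf
Hunk 3: at line 1 remove [wbu] add [lodcr,dmjop,vkzmi] -> 7 lines: pdyo owqo lodcr dmjop vkzmi yxy hesjf
Hunk 4: at line 1 remove [owqo,lodcr,dmjop] add [gma] -> 5 lines: pdyo gma vkzmi yxy hesjf
Hunk 5: at line 1 remove [vkzmi] add [fftpm] -> 5 lines: pdyo gma fftpm yxy hesjf
Hunk 6: at line 1 remove [fftpm] add [zcyf,zlgrn] -> 6 lines: pdyo gma zcyf zlgrn yxy hesjf
Hunk 7: at line 1 remove [gma,zcyf,zlgrn] add [ceon,zagcn] -> 5 lines: pdyo ceon zagcn yxy hesjf

Answer: pdyo
ceon
zagcn
yxy
hesjf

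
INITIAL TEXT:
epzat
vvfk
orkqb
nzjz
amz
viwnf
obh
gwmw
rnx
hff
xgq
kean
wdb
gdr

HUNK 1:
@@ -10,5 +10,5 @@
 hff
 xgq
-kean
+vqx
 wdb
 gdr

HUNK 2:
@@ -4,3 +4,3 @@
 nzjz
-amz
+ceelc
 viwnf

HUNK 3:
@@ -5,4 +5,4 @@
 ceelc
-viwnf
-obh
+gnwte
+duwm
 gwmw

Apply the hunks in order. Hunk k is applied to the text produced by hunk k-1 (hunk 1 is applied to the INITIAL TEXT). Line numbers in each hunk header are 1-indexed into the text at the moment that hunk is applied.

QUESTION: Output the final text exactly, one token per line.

Answer: epzat
vvfk
orkqb
nzjz
ceelc
gnwte
duwm
gwmw
rnx
hff
xgq
vqx
wdb
gdr

Derivation:
Hunk 1: at line 10 remove [kean] add [vqx] -> 14 lines: epzat vvfk orkqb nzjz amz viwnf obh gwmw rnx hff xgq vqx wdb gdr
Hunk 2: at line 4 remove [amz] add [ceelc] -> 14 lines: epzat vvfk orkqb nzjz ceelc viwnf obh gwmw rnx hff xgq vqx wdb gdr
Hunk 3: at line 5 remove [viwnf,obh] add [gnwte,duwm] -> 14 lines: epzat vvfk orkqb nzjz ceelc gnwte duwm gwmw rnx hff xgq vqx wdb gdr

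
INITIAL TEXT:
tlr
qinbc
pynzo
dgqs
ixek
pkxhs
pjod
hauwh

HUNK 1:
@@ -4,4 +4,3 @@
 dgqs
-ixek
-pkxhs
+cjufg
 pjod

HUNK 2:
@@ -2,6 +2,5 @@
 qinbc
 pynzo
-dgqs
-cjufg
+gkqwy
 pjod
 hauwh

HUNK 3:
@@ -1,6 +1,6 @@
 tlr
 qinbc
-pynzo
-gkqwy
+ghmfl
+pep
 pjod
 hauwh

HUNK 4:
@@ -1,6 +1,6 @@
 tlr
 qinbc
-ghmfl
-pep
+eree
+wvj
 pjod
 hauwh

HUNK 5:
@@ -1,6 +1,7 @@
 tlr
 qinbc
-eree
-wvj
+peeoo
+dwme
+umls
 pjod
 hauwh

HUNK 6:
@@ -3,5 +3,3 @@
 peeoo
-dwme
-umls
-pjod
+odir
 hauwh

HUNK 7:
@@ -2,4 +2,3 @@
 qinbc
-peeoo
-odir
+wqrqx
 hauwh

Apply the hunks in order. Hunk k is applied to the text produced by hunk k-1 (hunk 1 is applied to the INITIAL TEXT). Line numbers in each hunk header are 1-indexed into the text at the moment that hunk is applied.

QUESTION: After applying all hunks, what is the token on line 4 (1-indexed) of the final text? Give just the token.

Hunk 1: at line 4 remove [ixek,pkxhs] add [cjufg] -> 7 lines: tlr qinbc pynzo dgqs cjufg pjod hauwh
Hunk 2: at line 2 remove [dgqs,cjufg] add [gkqwy] -> 6 lines: tlr qinbc pynzo gkqwy pjod hauwh
Hunk 3: at line 1 remove [pynzo,gkqwy] add [ghmfl,pep] -> 6 lines: tlr qinbc ghmfl pep pjod hauwh
Hunk 4: at line 1 remove [ghmfl,pep] add [eree,wvj] -> 6 lines: tlr qinbc eree wvj pjod hauwh
Hunk 5: at line 1 remove [eree,wvj] add [peeoo,dwme,umls] -> 7 lines: tlr qinbc peeoo dwme umls pjod hauwh
Hunk 6: at line 3 remove [dwme,umls,pjod] add [odir] -> 5 lines: tlr qinbc peeoo odir hauwh
Hunk 7: at line 2 remove [peeoo,odir] add [wqrqx] -> 4 lines: tlr qinbc wqrqx hauwh
Final line 4: hauwh

Answer: hauwh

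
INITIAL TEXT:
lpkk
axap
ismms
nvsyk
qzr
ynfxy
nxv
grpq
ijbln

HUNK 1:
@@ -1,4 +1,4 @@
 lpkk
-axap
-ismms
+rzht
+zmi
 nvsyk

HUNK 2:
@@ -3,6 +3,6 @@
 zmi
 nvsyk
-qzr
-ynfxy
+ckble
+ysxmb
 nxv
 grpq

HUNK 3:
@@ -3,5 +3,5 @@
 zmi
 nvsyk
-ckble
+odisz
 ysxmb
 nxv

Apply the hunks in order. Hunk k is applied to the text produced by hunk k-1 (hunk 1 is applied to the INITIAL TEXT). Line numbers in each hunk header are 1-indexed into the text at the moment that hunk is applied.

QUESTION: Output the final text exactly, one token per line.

Hunk 1: at line 1 remove [axap,ismms] add [rzht,zmi] -> 9 lines: lpkk rzht zmi nvsyk qzr ynfxy nxv grpq ijbln
Hunk 2: at line 3 remove [qzr,ynfxy] add [ckble,ysxmb] -> 9 lines: lpkk rzht zmi nvsyk ckble ysxmb nxv grpq ijbln
Hunk 3: at line 3 remove [ckble] add [odisz] -> 9 lines: lpkk rzht zmi nvsyk odisz ysxmb nxv grpq ijbln

Answer: lpkk
rzht
zmi
nvsyk
odisz
ysxmb
nxv
grpq
ijbln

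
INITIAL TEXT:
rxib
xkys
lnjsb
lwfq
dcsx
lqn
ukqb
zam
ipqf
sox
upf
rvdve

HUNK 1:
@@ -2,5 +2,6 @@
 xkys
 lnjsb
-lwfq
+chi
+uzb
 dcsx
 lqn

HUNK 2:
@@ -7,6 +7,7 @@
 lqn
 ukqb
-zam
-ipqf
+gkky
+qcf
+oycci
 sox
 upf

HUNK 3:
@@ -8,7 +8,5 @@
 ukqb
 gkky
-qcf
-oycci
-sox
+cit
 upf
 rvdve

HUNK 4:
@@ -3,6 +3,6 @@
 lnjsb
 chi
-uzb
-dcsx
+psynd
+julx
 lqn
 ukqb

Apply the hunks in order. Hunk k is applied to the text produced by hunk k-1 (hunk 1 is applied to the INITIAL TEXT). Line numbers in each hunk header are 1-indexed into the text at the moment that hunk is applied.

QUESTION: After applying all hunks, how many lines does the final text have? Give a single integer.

Answer: 12

Derivation:
Hunk 1: at line 2 remove [lwfq] add [chi,uzb] -> 13 lines: rxib xkys lnjsb chi uzb dcsx lqn ukqb zam ipqf sox upf rvdve
Hunk 2: at line 7 remove [zam,ipqf] add [gkky,qcf,oycci] -> 14 lines: rxib xkys lnjsb chi uzb dcsx lqn ukqb gkky qcf oycci sox upf rvdve
Hunk 3: at line 8 remove [qcf,oycci,sox] add [cit] -> 12 lines: rxib xkys lnjsb chi uzb dcsx lqn ukqb gkky cit upf rvdve
Hunk 4: at line 3 remove [uzb,dcsx] add [psynd,julx] -> 12 lines: rxib xkys lnjsb chi psynd julx lqn ukqb gkky cit upf rvdve
Final line count: 12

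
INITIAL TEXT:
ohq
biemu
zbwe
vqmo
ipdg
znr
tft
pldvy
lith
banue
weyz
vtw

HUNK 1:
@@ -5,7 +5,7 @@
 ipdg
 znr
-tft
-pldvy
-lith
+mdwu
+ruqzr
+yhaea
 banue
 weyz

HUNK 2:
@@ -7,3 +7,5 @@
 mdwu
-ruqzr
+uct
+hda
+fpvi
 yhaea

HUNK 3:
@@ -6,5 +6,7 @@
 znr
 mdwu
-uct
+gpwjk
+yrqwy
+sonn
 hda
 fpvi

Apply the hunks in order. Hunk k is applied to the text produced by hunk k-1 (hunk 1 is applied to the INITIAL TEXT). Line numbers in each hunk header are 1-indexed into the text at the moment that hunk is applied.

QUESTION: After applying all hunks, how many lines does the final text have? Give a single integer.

Hunk 1: at line 5 remove [tft,pldvy,lith] add [mdwu,ruqzr,yhaea] -> 12 lines: ohq biemu zbwe vqmo ipdg znr mdwu ruqzr yhaea banue weyz vtw
Hunk 2: at line 7 remove [ruqzr] add [uct,hda,fpvi] -> 14 lines: ohq biemu zbwe vqmo ipdg znr mdwu uct hda fpvi yhaea banue weyz vtw
Hunk 3: at line 6 remove [uct] add [gpwjk,yrqwy,sonn] -> 16 lines: ohq biemu zbwe vqmo ipdg znr mdwu gpwjk yrqwy sonn hda fpvi yhaea banue weyz vtw
Final line count: 16

Answer: 16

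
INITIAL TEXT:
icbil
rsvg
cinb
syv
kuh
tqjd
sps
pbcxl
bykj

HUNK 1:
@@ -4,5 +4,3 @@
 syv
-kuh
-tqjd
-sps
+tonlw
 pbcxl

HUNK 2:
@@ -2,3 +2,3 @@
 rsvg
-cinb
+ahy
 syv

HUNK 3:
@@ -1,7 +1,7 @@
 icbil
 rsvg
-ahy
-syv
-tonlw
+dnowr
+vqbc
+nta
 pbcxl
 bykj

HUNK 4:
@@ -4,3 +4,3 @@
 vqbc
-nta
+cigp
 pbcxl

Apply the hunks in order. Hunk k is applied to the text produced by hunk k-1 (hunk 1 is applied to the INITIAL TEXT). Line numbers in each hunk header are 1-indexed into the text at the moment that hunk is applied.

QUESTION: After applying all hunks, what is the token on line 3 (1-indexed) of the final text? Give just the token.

Hunk 1: at line 4 remove [kuh,tqjd,sps] add [tonlw] -> 7 lines: icbil rsvg cinb syv tonlw pbcxl bykj
Hunk 2: at line 2 remove [cinb] add [ahy] -> 7 lines: icbil rsvg ahy syv tonlw pbcxl bykj
Hunk 3: at line 1 remove [ahy,syv,tonlw] add [dnowr,vqbc,nta] -> 7 lines: icbil rsvg dnowr vqbc nta pbcxl bykj
Hunk 4: at line 4 remove [nta] add [cigp] -> 7 lines: icbil rsvg dnowr vqbc cigp pbcxl bykj
Final line 3: dnowr

Answer: dnowr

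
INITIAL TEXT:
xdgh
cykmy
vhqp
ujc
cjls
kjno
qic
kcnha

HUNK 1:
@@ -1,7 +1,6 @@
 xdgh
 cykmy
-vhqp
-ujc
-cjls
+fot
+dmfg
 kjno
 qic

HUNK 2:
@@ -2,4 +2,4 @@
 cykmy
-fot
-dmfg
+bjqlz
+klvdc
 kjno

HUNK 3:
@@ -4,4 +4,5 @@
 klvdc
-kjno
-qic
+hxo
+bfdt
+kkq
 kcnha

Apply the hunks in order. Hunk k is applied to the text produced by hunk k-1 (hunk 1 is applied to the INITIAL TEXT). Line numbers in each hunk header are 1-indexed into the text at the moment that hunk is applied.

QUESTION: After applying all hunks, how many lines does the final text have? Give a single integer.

Hunk 1: at line 1 remove [vhqp,ujc,cjls] add [fot,dmfg] -> 7 lines: xdgh cykmy fot dmfg kjno qic kcnha
Hunk 2: at line 2 remove [fot,dmfg] add [bjqlz,klvdc] -> 7 lines: xdgh cykmy bjqlz klvdc kjno qic kcnha
Hunk 3: at line 4 remove [kjno,qic] add [hxo,bfdt,kkq] -> 8 lines: xdgh cykmy bjqlz klvdc hxo bfdt kkq kcnha
Final line count: 8

Answer: 8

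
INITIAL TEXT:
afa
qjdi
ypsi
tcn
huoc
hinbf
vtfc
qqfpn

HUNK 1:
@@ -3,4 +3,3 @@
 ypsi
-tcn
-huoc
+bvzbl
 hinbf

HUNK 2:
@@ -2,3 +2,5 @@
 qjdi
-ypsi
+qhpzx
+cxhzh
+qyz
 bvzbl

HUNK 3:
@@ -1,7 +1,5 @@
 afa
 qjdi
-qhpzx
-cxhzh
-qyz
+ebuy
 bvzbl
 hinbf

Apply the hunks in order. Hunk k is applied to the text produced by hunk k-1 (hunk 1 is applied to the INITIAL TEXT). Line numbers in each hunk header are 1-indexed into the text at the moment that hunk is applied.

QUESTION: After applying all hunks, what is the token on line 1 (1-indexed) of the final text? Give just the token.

Hunk 1: at line 3 remove [tcn,huoc] add [bvzbl] -> 7 lines: afa qjdi ypsi bvzbl hinbf vtfc qqfpn
Hunk 2: at line 2 remove [ypsi] add [qhpzx,cxhzh,qyz] -> 9 lines: afa qjdi qhpzx cxhzh qyz bvzbl hinbf vtfc qqfpn
Hunk 3: at line 1 remove [qhpzx,cxhzh,qyz] add [ebuy] -> 7 lines: afa qjdi ebuy bvzbl hinbf vtfc qqfpn
Final line 1: afa

Answer: afa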